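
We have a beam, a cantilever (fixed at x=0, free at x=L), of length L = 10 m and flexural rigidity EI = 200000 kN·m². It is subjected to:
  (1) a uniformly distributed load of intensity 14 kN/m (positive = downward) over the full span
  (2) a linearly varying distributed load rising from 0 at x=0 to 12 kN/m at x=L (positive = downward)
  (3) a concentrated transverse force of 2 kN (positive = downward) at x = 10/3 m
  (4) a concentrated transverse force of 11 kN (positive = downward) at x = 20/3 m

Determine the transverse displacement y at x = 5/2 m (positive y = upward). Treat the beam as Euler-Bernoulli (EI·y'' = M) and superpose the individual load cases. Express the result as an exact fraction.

Load 1 — uniform load w=14 kN/m over full span:
  y_1 = -wx²(x²-4Lx+6L²)/(24EI) = -14·(5/2)²·((5/2)²-4·10·(5/2)+6·10²)/(24·200000) = -189/20480 m
Load 2 — triangular load w₀=12 kN/m (0→w₀ over full span):
  y_2 = (w₀Lx³/12-w₀L²x²/6-w₀x⁵/(120L))/EI = (12·10·(5/2)³/12-12·10²·(5/2)²/6-12·(5/2)⁵/(120·10))/200000 = -1121/204800 m
Load 3 — point force P=2 kN at a=10/3 m (b=L-a=20/3):
  y_3 = -Px²(3a-x)/(6EI)  [x≤a] = -2·(5/2)²·(3·(10/3)-(5/2))/(6·200000) = -1/12800 m
Load 4 — point force P=11 kN at a=20/3 m (b=L-a=10/3):
  y_4 = -Px²(3a-x)/(6EI)  [x≤a] = -11·(5/2)²·(3·(20/3)-(5/2))/(6·200000) = -77/76800 m
Superposition: y = Σ y_i = -9697/614400 m ≈ -0.015783 m

y(5/2) = -9697/614400 m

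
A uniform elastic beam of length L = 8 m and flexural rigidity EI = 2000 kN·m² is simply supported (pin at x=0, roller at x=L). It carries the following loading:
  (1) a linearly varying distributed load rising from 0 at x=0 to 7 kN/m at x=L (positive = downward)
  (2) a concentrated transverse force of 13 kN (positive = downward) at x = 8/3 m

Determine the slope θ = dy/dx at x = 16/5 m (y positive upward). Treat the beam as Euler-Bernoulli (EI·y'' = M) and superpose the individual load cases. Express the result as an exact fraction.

Load 1 — triangular load w₀=7 kN/m (0→w₀ over full span):
  θ_1 = -w₀(7L⁴-30L²x²+15x⁴)/(360LEI) = -7·(7·8⁴-30·8²·(16/5)²+15·(16/5)⁴)/(360·8·2000) = -9044/703125 rad
Load 2 — point force P=13 kN at a=8/3 m (b=L-a=16/3):
  θ_2 = -Pa(2L²-6Lx+3x²+a²)/(6LEI)  [x>a] = -13·(8/3)·(2·8²-6·8·(16/5)+3·(16/5)²+(8/3)²)/(6·8·2000) = -1118/253125 rad
Superposition: θ = Σ θ_i = -109346/6328125 rad ≈ -0.017279 rad

θ(16/5) = -109346/6328125 rad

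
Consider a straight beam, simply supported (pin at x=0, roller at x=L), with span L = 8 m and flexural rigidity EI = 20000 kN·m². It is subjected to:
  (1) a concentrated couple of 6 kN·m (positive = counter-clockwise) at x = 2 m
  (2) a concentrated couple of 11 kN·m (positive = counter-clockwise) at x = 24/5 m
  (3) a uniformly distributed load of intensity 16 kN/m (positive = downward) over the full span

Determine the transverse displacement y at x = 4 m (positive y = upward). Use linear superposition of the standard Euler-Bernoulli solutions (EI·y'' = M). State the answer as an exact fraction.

y(4) = -31919/750000 m

Load 1 — applied couple M₀=6 kN·m at a=2 m (b=L-a=6):
  y_1 = (M₀x³/(6L)-M₀(x-a)²/2+C₁x)/EI  [x>a] with C₁=M₀(3b²-L²)/(6L)=11/2 = (6·4³/(6·8)-6·(4-2)²/2+(11/2)·4)/20000 = 9/10000 m
Load 2 — applied couple M₀=11 kN·m at a=24/5 m (b=L-a=16/5):
  y_2 = (M₀x³/(6L)+C₁x)/EI  [x≤a] with C₁=M₀(3b²-L²)/(6L)=-572/75 = (11·4³/(6·8)+(-572/75)·4)/20000 = -99/125000 m
Load 3 — uniform load w=16 kN/m over full span:
  y_3 = -wx(L³-2Lx²+x³)/(24EI) = -16·4·(8³-2·8·4²+4³)/(24·20000) = -16/375 m
Superposition: y = Σ y_i = -31919/750000 m ≈ -0.042559 m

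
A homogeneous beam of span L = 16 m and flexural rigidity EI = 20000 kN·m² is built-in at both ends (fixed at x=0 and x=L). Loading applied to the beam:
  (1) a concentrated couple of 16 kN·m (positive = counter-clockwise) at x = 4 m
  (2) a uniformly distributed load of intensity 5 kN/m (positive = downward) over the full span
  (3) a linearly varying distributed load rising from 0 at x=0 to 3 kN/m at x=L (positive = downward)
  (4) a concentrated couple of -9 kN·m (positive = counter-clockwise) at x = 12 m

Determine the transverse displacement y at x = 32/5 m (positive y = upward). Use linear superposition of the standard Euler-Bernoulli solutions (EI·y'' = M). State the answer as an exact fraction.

Load 1 — applied couple M₀=16 kN·m at a=4 m (b=L-a=12):
  y_1 = (R_Ax³/6 - M_Ax²/2 - M₀(x-a)²/2)/EI  [x>a] with R_A=9/8, M_A=-3 = ((9/8)·(32/5)³/6 - (-3)·(32/5)²/2 - 16·((32/5)-4)²/2)/20000 = 252/78125 m
Load 2 — uniform load w=5 kN/m over full span:
  y_2 = -wx²(L-x)²/(24EI) = -5·(32/5)²·(16-(32/5))²/(24·20000) = -3072/78125 m
Load 3 — triangular load w₀=3 kN/m (0→w₀ over full span):
  y_3 = -w₀x²(L-x)²(x+2L)/(120LEI) = -3·(32/5)²·(16-(32/5))²·((32/5)+2·16)/(120·16·20000) = -110592/9765625 m
Load 4 — applied couple M₀=-9 kN·m at a=12 m (b=L-a=4):
  y_4 = (R_Ax³/6 - M_Ax²/2)/EI  [x≤a] with R_A=-81/128, M_A=-45/16 = ((-81/128)·(32/5)³/6 - (-45/16)·(32/5)²/2)/20000 = 117/78125 m
Superposition: y = Σ y_i = -448467/9765625 m ≈ -0.045923 m

y(32/5) = -448467/9765625 m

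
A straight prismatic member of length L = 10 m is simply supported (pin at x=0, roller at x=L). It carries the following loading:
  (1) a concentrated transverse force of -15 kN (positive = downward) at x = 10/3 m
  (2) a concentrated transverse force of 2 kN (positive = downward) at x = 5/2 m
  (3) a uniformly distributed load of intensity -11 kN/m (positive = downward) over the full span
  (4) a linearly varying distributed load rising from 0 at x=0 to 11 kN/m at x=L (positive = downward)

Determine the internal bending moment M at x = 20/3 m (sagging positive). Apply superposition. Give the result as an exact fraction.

Load 1 — point force P=-15 kN at a=10/3 m (b=L-a=20/3):
  M_1 = Pa(L-x)/L  [x>a] = (-15)·(10/3)·(10-(20/3))/10 = -50/3 kN·m
Load 2 — point force P=2 kN at a=5/2 m (b=L-a=15/2):
  M_2 = Pa(L-x)/L  [x>a] = 2·(5/2)·(10-(20/3))/10 = 5/3 kN·m
Load 3 — uniform load w=-11 kN/m over full span:
  M_3 = wx(L-x)/2 = (-11)·(20/3)·(10-(20/3))/2 = -1100/9 kN·m
Load 4 — triangular load w₀=11 kN/m (0→w₀ over full span):
  M_4 = w₀Lx/6 - w₀x³/(6L) = 11·10·(20/3)/6 - 11·(20/3)³/(6·10) = 5500/81 kN·m
Superposition: M = Σ M_i = -5615/81 kN·m ≈ -69.320988 kN·m

M(20/3) = -5615/81 kN·m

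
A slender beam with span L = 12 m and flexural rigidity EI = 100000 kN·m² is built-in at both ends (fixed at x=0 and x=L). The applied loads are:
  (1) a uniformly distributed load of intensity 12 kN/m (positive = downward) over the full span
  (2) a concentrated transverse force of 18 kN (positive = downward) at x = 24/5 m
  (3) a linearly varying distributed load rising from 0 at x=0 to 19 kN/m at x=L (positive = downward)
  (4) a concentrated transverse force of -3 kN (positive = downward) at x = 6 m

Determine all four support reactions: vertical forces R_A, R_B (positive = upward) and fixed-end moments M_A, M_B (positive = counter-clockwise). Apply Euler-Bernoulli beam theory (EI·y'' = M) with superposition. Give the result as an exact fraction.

Load 1 — uniform load w=12 kN/m over full span:
  R_A = wL/2 = 12·12/2 = 72 kN
  M_A = wL²/12 = 12·12²/12 = 144 kN·m
  R_B = wL/2 = 12·12/2 = 72 kN
  M_B = -wL²/12 = -12·12²/12 = -144 kN·m
Load 2 — point force P=18 kN at a=24/5 m (b=L-a=36/5):
  R_A = Pb²(3a+b)/L³ = 18·(36/5)²·(3·(24/5)+(36/5))/12³ = 1458/125 kN
  M_A = Pab²/L² = 18·(24/5)·(36/5)²/12² = 3888/125 kN·m
  R_B = Pa²(a+3b)/L³ = 18·(24/5)²·((24/5)+3·(36/5))/12³ = 792/125 kN
  M_B = -Pa²b/L² = -18·(24/5)²·(36/5)/12² = -2592/125 kN·m
Load 3 — triangular load w₀=19 kN/m (0→w₀ over full span):
  R_A = 3w₀L/20 = 3·19·12/20 = 171/5 kN
  M_A = w₀L²/30 = 19·12²/30 = 456/5 kN·m
  R_B = 7w₀L/20 = 7·19·12/20 = 399/5 kN
  M_B = -w₀L²/20 = -19·12²/20 = -684/5 kN·m
Load 4 — point force P=-3 kN at a=6 m (b=L-a=6):
  R_A = Pb²(3a+b)/L³ = (-3)·6²·(3·6+6)/12³ = -3/2 kN
  M_A = Pab²/L² = (-3)·6·6²/12² = -9/2 kN·m
  R_B = Pa²(a+3b)/L³ = (-3)·6²·(6+3·6)/12³ = -3/2 kN
  M_B = -Pa²b/L² = -(-3)·6²·6/12² = 9/2 kN·m
Superposition: R_A = 29091/250 kN, M_A = 65451/250 kN·m, R_B = 39159/250 kN, M_B = -74259/250 kN·m

R_A = 29091/250 kN, M_A = 65451/250 kN·m, R_B = 39159/250 kN, M_B = -74259/250 kN·m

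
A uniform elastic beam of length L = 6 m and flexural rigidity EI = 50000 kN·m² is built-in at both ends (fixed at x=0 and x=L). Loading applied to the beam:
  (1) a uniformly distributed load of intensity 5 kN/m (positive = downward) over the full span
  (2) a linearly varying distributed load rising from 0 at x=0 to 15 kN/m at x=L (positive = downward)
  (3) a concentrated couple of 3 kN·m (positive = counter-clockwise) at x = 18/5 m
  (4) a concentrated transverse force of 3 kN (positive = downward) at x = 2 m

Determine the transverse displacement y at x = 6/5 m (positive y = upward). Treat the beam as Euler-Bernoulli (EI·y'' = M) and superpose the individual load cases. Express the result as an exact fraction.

Load 1 — uniform load w=5 kN/m over full span:
  y_1 = -wx²(L-x)²/(24EI) = -5·(6/5)²·(6-(6/5))²/(24·50000) = -54/390625 m
Load 2 — triangular load w₀=15 kN/m (0→w₀ over full span):
  y_2 = -w₀x²(L-x)²(x+2L)/(120LEI) = -15·(6/5)²·(6-(6/5))²·((6/5)+2·6)/(120·6·50000) = -1782/9765625 m
Load 3 — applied couple M₀=3 kN·m at a=18/5 m (b=L-a=12/5):
  y_3 = (R_Ax³/6 - M_Ax²/2)/EI  [x≤a] with R_A=18/25, M_A=24/25 = ((18/25)·(6/5)³/6 - (24/25)·(6/5)²/2)/50000 = -189/19531250 m
Load 4 — point force P=3 kN at a=2 m (b=L-a=4):
  y_4 = -Pb²x²(3aL-(3a+b)x)/(6L³EI)  [x≤a] = -3·4²·(6/5)²·(3·2·6-(3·2+4)·(6/5))/(6·6³·50000) = -2/78125 m
Superposition: y = Σ y_i = -6953/19531250 m ≈ -0.000356 m

y(6/5) = -6953/19531250 m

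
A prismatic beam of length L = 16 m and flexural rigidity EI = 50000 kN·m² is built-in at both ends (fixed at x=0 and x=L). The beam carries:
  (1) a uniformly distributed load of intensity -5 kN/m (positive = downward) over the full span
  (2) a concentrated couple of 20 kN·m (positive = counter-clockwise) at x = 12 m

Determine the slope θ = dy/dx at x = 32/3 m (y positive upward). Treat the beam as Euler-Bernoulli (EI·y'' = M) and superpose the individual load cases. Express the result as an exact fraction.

Load 1 — uniform load w=-5 kN/m over full span:
  θ_1 = -wx(L-x)(L-2x)/(12EI) = -(-5)·(32/3)·(16-(32/3))·(16-2·(32/3))/(12·50000) = -128/50625 rad
Load 2 — applied couple M₀=20 kN·m at a=12 m (b=L-a=4):
  θ_2 = (R_Ax²/2 - M_Ax)/EI  [x≤a] with R_A=45/32, M_A=25/4 = ((45/32)·(32/3)²/2 - (25/4)·(32/3))/50000 = 1/3750 rad
Superposition: θ = Σ θ_i = -229/101250 rad ≈ -0.002262 rad

θ(32/3) = -229/101250 rad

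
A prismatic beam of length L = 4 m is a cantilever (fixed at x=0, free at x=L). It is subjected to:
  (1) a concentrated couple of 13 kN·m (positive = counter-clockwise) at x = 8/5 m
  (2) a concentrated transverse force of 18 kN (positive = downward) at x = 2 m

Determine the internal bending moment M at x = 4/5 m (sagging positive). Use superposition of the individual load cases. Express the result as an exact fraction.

Load 1 — applied couple M₀=13 kN·m at a=8/5 m (b=L-a=12/5):
  M_1 = M₀  [x≤a] = 13 = 13 kN·m
Load 2 — point force P=18 kN at a=2 m (b=L-a=2):
  M_2 = -P(a-x)  [x≤a] = -18·(2-(4/5)) = -108/5 kN·m
Superposition: M = Σ M_i = -43/5 kN·m ≈ -8.600000 kN·m

M(4/5) = -43/5 kN·m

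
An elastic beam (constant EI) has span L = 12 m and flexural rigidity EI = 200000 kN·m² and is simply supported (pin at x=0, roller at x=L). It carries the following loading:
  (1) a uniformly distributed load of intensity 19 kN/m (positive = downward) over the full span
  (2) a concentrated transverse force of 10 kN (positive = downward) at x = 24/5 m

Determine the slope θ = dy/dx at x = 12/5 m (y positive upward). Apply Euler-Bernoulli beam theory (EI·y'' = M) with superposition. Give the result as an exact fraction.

θ(12/5) = -18099/3125000 rad

Load 1 — uniform load w=19 kN/m over full span:
  θ_1 = -w(L³-6Lx²+4x³)/(24EI) = -19·(12³-6·12·(12/5)²+4·(12/5)³)/(24·200000) = -16929/3125000 rad
Load 2 — point force P=10 kN at a=24/5 m (b=L-a=36/5):
  θ_2 = -Pb(L²-b²-3x²)/(6LEI)  [x≤a] = -10·(36/5)·(12²-(36/5)²-3·(12/5)²)/(6·12·200000) = -117/312500 rad
Superposition: θ = Σ θ_i = -18099/3125000 rad ≈ -0.005792 rad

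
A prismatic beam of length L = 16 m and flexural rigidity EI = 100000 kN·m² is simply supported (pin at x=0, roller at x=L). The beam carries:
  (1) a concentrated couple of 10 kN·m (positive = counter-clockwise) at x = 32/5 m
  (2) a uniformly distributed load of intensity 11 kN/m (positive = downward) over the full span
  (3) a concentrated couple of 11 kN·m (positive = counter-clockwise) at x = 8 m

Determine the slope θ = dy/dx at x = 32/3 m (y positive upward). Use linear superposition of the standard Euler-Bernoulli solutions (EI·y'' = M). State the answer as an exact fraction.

Load 1 — applied couple M₀=10 kN·m at a=32/5 m (b=L-a=48/5):
  θ_1 = (M₀x²/(2L)-M₀(x-a)+C₁)/EI  [x>a] with C₁=M₀(3b²-L²)/(6L)=32/15 = (10·(32/3)²/(2·16)-10·((32/3)-(32/5))+(32/15))/100000 = -7/140625 rad
Load 2 — uniform load w=11 kN/m over full span:
  θ_2 = -w(L³-6Lx²+4x³)/(24EI) = -11·(16³-6·16·(32/3)²+4·(32/3)³)/(24·100000) = 2288/253125 rad
Load 3 — applied couple M₀=11 kN·m at a=8 m (b=L-a=8):
  θ_3 = (M₀x²/(2L)-M₀(x-a)+C₁)/EI  [x>a] with C₁=M₀(3b²-L²)/(6L)=-22/3 = (11·(32/3)²/(2·16)-11·((32/3)-8)+(-22/3))/100000 = 11/450000 rad
Superposition: θ = Σ θ_i = 182527/20250000 rad ≈ 0.009014 rad

θ(32/3) = 182527/20250000 rad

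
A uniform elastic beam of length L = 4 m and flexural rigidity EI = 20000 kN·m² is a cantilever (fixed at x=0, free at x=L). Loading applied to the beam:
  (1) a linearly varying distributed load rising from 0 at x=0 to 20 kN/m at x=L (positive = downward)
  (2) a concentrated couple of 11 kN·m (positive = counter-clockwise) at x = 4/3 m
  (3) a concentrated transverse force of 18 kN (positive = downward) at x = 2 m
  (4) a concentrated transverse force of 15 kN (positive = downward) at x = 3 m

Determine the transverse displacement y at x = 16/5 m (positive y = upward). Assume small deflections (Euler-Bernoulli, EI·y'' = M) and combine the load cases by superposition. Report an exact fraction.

y(16/5) = -30611557/1125000000 m

Load 1 — triangular load w₀=20 kN/m (0→w₀ over full span):
  y_1 = (w₀Lx³/12-w₀L²x²/6-w₀x⁵/(120L))/EI = (20·4·(16/5)³/12-20·4²·(16/5)²/6-20·(16/5)⁵/(120·4))/20000 = -100096/5859375 m
Load 2 — applied couple M₀=11 kN·m at a=4/3 m (b=L-a=8/3):
  y_2 = M₀a(2x-a)/(2EI)  [x>a] = 11·(4/3)·(2·(16/5)-(4/3))/(2·20000) = 209/112500 m
Load 3 — point force P=18 kN at a=2 m (b=L-a=2):
  y_3 = -Pa²(3x-a)/(6EI)  [x>a] = -18·2²·(3·(16/5)-2)/(6·20000) = -57/12500 m
Load 4 — point force P=15 kN at a=3 m (b=L-a=1):
  y_4 = -Pa²(3x-a)/(6EI)  [x>a] = -15·3²·(3·(16/5)-3)/(6·20000) = -297/40000 m
Superposition: y = Σ y_i = -30611557/1125000000 m ≈ -0.027210 m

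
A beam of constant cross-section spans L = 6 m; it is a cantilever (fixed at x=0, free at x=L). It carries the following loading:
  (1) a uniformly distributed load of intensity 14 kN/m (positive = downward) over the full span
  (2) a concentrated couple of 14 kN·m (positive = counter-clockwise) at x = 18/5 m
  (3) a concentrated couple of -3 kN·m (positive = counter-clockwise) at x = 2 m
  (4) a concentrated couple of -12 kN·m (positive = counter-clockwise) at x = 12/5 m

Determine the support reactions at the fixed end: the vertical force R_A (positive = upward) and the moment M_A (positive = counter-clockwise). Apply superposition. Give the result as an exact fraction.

Load 1 — uniform load w=14 kN/m over full span:
  R_A = wL = 14·6 = 84 kN
  M_A = wL²/2 = 14·6²/2 = 252 kN·m
Load 2 — applied couple M₀=14 kN·m at a=18/5 m (b=L-a=12/5):
  R_A = 0 kN
  M_A = -M₀ = -14 kN·m
Load 3 — applied couple M₀=-3 kN·m at a=2 m (b=L-a=4):
  R_A = 0 kN
  M_A = -M₀ = -(-3) = 3 kN·m
Load 4 — applied couple M₀=-12 kN·m at a=12/5 m (b=L-a=18/5):
  R_A = 0 kN
  M_A = -M₀ = -(-12) = 12 kN·m
Superposition: R_A = 84 kN, M_A = 253 kN·m

R_A = 84 kN, M_A = 253 kN·m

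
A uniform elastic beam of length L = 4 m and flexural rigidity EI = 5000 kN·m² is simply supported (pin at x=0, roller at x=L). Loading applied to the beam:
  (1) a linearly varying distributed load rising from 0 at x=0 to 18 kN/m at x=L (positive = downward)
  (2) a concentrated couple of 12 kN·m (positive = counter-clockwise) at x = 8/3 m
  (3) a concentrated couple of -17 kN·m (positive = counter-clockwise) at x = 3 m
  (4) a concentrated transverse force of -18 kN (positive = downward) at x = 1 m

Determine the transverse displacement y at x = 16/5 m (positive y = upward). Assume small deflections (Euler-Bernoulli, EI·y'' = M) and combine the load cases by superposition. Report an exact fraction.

Load 1 — triangular load w₀=18 kN/m (0→w₀ over full span):
  y_1 = -w₀x(7L⁴-10L²x²+3x⁴)/(360LEI) = -18·(16/5)·(7·4⁴-10·4²·(16/5)²+3·(16/5)⁴)/(360·4·5000) = -36576/9765625 m
Load 2 — applied couple M₀=12 kN·m at a=8/3 m (b=L-a=4/3):
  y_2 = (M₀x³/(6L)-M₀(x-a)²/2+C₁x)/EI  [x>a] with C₁=M₀(3b²-L²)/(6L)=-16/3 = (12·(16/5)³/(6·4)-12·((16/5)-(8/3))²/2+(-16/3)·(16/5))/5000 = -112/234375 m
Load 3 — applied couple M₀=-17 kN·m at a=3 m (b=L-a=1):
  y_3 = (M₀x³/(6L)-M₀(x-a)²/2+C₁x)/EI  [x>a] with C₁=M₀(3b²-L²)/(6L)=221/24 = ((-17)·(16/5)³/(6·4)-(-17)·((16/5)-3)²/2+(221/24)·(16/5))/5000 = 1649/1250000 m
Load 4 — point force P=-18 kN at a=1 m (b=L-a=3):
  y_4 = -Pa(L-x)(2Lx-a²-x²)/(6LEI)  [x>a] = -(-18)·1·(4-(16/5))·(2·4·(16/5)-1²-(16/5)²)/(6·4·5000) = 1077/625000 m
Superposition: y = Σ y_i = -553523/468750000 m ≈ -0.001181 m

y(16/5) = -553523/468750000 m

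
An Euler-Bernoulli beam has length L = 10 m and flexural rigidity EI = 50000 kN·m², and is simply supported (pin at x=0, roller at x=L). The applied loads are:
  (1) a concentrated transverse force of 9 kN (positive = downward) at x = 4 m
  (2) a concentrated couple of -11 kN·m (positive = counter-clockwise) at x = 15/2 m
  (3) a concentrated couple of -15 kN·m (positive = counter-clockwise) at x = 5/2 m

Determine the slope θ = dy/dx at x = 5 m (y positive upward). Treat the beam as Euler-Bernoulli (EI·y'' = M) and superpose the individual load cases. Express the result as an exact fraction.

Load 1 — point force P=9 kN at a=4 m (b=L-a=6):
  θ_1 = -Pa(2L²-6Lx+3x²+a²)/(6LEI)  [x>a] = -9·4·(2·10²-6·10·5+3·5²+4²)/(6·10·50000) = 27/250000 rad
Load 2 — applied couple M₀=-11 kN·m at a=15/2 m (b=L-a=5/2):
  θ_2 = (M₀x²/(2L)+C₁)/EI  [x≤a] with C₁=M₀(3b²-L²)/(6L)=715/48 = ((-11)·5²/(2·10)+(715/48))/50000 = 11/480000 rad
Load 3 — applied couple M₀=-15 kN·m at a=5/2 m (b=L-a=15/2):
  θ_3 = (M₀x²/(2L)-M₀(x-a)+C₁)/EI  [x>a] with C₁=M₀(3b²-L²)/(6L)=-275/16 = ((-15)·5²/(2·10)-(-15)·(5-(5/2))+(-275/16))/50000 = 1/32000 rad
Superposition: θ = Σ θ_i = 973/6000000 rad ≈ 0.000162 rad

θ(5) = 973/6000000 rad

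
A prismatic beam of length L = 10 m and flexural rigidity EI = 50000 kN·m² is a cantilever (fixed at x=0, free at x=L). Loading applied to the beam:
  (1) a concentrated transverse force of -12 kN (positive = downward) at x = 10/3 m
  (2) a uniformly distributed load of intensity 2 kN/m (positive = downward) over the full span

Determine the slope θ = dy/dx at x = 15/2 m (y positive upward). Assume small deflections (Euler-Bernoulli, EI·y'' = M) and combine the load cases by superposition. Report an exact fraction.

θ(15/2) = -251/48000 rad

Load 1 — point force P=-12 kN at a=10/3 m (b=L-a=20/3):
  θ_1 = -Pa²/(2EI)  [x>a] = -(-12)·(10/3)²/(2·50000) = 1/750 rad
Load 2 — uniform load w=2 kN/m over full span:
  θ_2 = -wx(x²-3Lx+3L²)/(6EI) = -2·(15/2)·((15/2)²-3·10·(15/2)+3·10²)/(6·50000) = -21/3200 rad
Superposition: θ = Σ θ_i = -251/48000 rad ≈ -0.005229 rad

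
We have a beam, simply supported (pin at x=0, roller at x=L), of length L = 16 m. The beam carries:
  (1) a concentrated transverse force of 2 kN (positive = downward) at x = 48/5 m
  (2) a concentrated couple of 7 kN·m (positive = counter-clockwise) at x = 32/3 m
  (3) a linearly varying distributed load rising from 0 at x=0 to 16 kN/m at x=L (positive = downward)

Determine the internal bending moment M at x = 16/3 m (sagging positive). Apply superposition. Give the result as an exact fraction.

Load 1 — point force P=2 kN at a=48/5 m (b=L-a=32/5):
  M_1 = Pbx/L  [x≤a] = 2·(32/5)·(16/3)/16 = 64/15 kN·m
Load 2 — applied couple M₀=7 kN·m at a=32/3 m (b=L-a=16/3):
  M_2 = M₀x/L  [x≤a] = 7·(16/3)/16 = 7/3 kN·m
Load 3 — triangular load w₀=16 kN/m (0→w₀ over full span):
  M_3 = w₀Lx/6 - w₀x³/(6L) = 16·16·(16/3)/6 - 16·(16/3)³/(6·16) = 16384/81 kN·m
Superposition: M = Σ M_i = 84593/405 kN·m ≈ 208.871605 kN·m

M(16/3) = 84593/405 kN·m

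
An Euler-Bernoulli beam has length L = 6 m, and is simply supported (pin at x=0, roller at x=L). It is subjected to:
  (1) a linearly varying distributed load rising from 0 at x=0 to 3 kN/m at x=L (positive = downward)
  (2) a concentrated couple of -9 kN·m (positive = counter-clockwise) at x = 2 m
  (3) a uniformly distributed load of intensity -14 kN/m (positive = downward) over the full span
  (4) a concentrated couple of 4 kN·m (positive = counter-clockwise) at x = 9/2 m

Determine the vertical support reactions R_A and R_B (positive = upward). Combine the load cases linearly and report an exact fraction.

Load 1 — triangular load w₀=3 kN/m (0→w₀ over full span):
  R_A = w₀L/6 = 3·6/6 = 3 kN
  R_B = w₀L/3 = 3·6/3 = 6 kN
Load 2 — applied couple M₀=-9 kN·m at a=2 m (b=L-a=4):
  R_A = M₀/L = (-9)/6 = -3/2 kN
  R_B = -M₀/L = -(-9)/6 = 3/2 kN
Load 3 — uniform load w=-14 kN/m over full span:
  R_A = wL/2 = (-14)·6/2 = -42 kN
  R_B = wL/2 = (-14)·6/2 = -42 kN
Load 4 — applied couple M₀=4 kN·m at a=9/2 m (b=L-a=3/2):
  R_A = M₀/L = 4/6 = 2/3 kN
  R_B = -M₀/L = -4/6 = -2/3 kN
Superposition: R_A = -239/6 kN, R_B = -211/6 kN

R_A = -239/6 kN, R_B = -211/6 kN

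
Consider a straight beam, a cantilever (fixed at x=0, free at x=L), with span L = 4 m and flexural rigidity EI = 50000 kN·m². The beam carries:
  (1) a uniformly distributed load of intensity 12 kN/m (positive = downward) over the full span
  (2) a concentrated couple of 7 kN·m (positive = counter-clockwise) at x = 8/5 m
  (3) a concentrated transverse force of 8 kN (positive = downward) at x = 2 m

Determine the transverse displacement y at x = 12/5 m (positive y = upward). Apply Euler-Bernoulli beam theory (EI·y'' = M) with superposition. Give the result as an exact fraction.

y(12/5) = -22534/5859375 m

Load 1 — uniform load w=12 kN/m over full span:
  y_1 = -wx²(x²-4Lx+6L²)/(24EI) = -12·(12/5)²·((12/5)²-4·4·(12/5)+6·4²)/(24·50000) = -7128/1953125 m
Load 2 — applied couple M₀=7 kN·m at a=8/5 m (b=L-a=12/5):
  y_2 = M₀a(2x-a)/(2EI)  [x>a] = 7·(8/5)·(2·(12/5)-(8/5))/(2·50000) = 28/78125 m
Load 3 — point force P=8 kN at a=2 m (b=L-a=2):
  y_3 = -Pa²(3x-a)/(6EI)  [x>a] = -8·2²·(3·(12/5)-2)/(6·50000) = -26/46875 m
Superposition: y = Σ y_i = -22534/5859375 m ≈ -0.003846 m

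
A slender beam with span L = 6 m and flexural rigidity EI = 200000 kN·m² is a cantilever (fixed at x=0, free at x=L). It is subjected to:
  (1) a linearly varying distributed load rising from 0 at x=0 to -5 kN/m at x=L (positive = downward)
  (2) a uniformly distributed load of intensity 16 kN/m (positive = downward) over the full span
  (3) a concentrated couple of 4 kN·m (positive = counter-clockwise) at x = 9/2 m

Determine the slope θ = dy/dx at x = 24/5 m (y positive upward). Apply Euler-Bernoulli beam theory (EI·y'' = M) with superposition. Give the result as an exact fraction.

Load 1 — triangular load w₀=-5 kN/m (0→w₀ over full span):
  θ_1 = (w₀Lx²/4-w₀L²x/3-w₀x⁴/(24L))/EI = ((-5)·6·(24/5)²/4-(-5)·6²·(24/5)/3-(-5)·(24/5)⁴/(24·6))/200000 = 261/390625 rad
Load 2 — uniform load w=16 kN/m over full span:
  θ_2 = -wx(x²-3Lx+3L²)/(6EI) = -16·(24/5)·((24/5)²-3·6·(24/5)+3·6²)/(6·200000) = -1116/390625 rad
Load 3 — applied couple M₀=4 kN·m at a=9/2 m (b=L-a=3/2):
  θ_3 = M₀a/EI  [x>a] = 4·(9/2)/200000 = 9/100000 rad
Superposition: θ = Σ θ_i = -5247/2500000 rad ≈ -0.002099 rad

θ(24/5) = -5247/2500000 rad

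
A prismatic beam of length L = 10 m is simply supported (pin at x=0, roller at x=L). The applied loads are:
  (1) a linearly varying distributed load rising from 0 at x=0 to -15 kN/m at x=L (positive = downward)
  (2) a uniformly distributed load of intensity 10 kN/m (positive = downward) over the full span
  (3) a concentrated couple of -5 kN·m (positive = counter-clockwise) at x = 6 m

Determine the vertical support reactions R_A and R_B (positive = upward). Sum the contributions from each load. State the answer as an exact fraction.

Load 1 — triangular load w₀=-15 kN/m (0→w₀ over full span):
  R_A = w₀L/6 = (-15)·10/6 = -25 kN
  R_B = w₀L/3 = (-15)·10/3 = -50 kN
Load 2 — uniform load w=10 kN/m over full span:
  R_A = wL/2 = 10·10/2 = 50 kN
  R_B = wL/2 = 10·10/2 = 50 kN
Load 3 — applied couple M₀=-5 kN·m at a=6 m (b=L-a=4):
  R_A = M₀/L = (-5)/10 = -1/2 kN
  R_B = -M₀/L = -(-5)/10 = 1/2 kN
Superposition: R_A = 49/2 kN, R_B = 1/2 kN

R_A = 49/2 kN, R_B = 1/2 kN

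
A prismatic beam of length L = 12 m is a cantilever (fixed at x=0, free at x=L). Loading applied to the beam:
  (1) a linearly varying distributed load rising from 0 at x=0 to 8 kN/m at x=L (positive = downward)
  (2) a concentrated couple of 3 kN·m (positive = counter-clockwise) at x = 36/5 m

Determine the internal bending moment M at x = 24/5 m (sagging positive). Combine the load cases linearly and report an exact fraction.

M(24/5) = -20361/125 kN·m

Load 1 — triangular load w₀=8 kN/m (0→w₀ over full span):
  M_1 = w₀Lx/2 - w₀L²/3 - w₀x³/(6L) = 8·12·(24/5)/2 - 8·12²/3 - 8·(24/5)³/(6·12) = -20736/125 kN·m
Load 2 — applied couple M₀=3 kN·m at a=36/5 m (b=L-a=24/5):
  M_2 = M₀  [x≤a] = 3 = 3 kN·m
Superposition: M = Σ M_i = -20361/125 kN·m ≈ -162.888000 kN·m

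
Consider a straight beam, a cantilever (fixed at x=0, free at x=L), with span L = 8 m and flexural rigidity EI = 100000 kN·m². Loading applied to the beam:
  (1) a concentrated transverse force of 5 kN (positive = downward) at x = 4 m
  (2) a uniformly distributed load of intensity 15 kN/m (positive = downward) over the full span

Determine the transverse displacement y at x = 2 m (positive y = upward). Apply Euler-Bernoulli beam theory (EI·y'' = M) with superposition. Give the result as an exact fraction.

Load 1 — point force P=5 kN at a=4 m (b=L-a=4):
  y_1 = -Px²(3a-x)/(6EI)  [x≤a] = -5·2²·(3·4-2)/(6·100000) = -1/3000 m
Load 2 — uniform load w=15 kN/m over full span:
  y_2 = -wx²(x²-4Lx+6L²)/(24EI) = -15·2²·(2²-4·8·2+6·8²)/(24·100000) = -81/10000 m
Superposition: y = Σ y_i = -253/30000 m ≈ -0.008433 m

y(2) = -253/30000 m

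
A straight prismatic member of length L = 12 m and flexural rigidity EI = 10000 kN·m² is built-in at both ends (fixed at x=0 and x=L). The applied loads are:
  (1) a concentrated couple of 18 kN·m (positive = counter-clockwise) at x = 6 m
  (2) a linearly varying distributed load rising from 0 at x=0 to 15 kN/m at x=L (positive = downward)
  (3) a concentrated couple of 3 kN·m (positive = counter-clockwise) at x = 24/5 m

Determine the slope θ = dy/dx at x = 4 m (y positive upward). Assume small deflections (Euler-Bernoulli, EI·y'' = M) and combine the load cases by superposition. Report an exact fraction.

θ(4) = -1573/187500 rad

Load 1 — applied couple M₀=18 kN·m at a=6 m (b=L-a=6):
  θ_1 = (R_Ax²/2 - M_Ax)/EI  [x≤a] with R_A=9/4, M_A=9/2 = ((9/4)·4²/2 - (9/2)·4)/10000 = 0 rad
Load 2 — triangular load w₀=15 kN/m (0→w₀ over full span):
  θ_2 = -w₀(2x(L-x)(L-2x)(x+2L)+x²(L-x)²)/(120LEI) = -15·(2·4·(12-4)·(12-2·4)·(4+2·12)+4²·(12-4)²)/(120·12·10000) = -16/1875 rad
Load 3 — applied couple M₀=3 kN·m at a=24/5 m (b=L-a=36/5):
  θ_3 = (R_Ax²/2 - M_Ax)/EI  [x≤a] with R_A=9/25, M_A=9/25 = ((9/25)·4²/2 - (9/25)·4)/10000 = 9/62500 rad
Superposition: θ = Σ θ_i = -1573/187500 rad ≈ -0.008389 rad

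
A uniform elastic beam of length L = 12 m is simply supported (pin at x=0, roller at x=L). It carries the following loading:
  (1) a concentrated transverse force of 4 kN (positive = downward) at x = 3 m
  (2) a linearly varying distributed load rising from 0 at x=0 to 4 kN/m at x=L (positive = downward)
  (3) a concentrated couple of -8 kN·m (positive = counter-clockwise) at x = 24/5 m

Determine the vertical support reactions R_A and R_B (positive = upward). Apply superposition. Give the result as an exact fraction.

Load 1 — point force P=4 kN at a=3 m (b=L-a=9):
  R_A = Pb/L = 4·9/12 = 3 kN
  R_B = Pa/L = 4·3/12 = 1 kN
Load 2 — triangular load w₀=4 kN/m (0→w₀ over full span):
  R_A = w₀L/6 = 4·12/6 = 8 kN
  R_B = w₀L/3 = 4·12/3 = 16 kN
Load 3 — applied couple M₀=-8 kN·m at a=24/5 m (b=L-a=36/5):
  R_A = M₀/L = (-8)/12 = -2/3 kN
  R_B = -M₀/L = -(-8)/12 = 2/3 kN
Superposition: R_A = 31/3 kN, R_B = 53/3 kN

R_A = 31/3 kN, R_B = 53/3 kN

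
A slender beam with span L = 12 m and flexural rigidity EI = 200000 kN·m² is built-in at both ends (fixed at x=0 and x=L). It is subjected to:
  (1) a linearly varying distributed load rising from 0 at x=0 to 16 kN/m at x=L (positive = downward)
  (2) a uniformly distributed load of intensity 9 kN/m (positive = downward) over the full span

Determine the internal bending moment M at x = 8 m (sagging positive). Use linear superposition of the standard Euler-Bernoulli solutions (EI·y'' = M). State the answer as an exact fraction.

Load 1 — triangular load w₀=16 kN/m (0→w₀ over full span):
  M_1 = 3w₀Lx/20 - w₀L²/30 - w₀x³/(6L) = 3·16·12·8/20 - 16·12²/30 - 16·8³/(6·12) = 1792/45 kN·m
Load 2 — uniform load w=9 kN/m over full span:
  M_2 = wLx/2 - wL²/12 - wx²/2 = 9·12·8/2 - 9·12²/12 - 9·8²/2 = 36 kN·m
Superposition: M = Σ M_i = 3412/45 kN·m ≈ 75.822222 kN·m

M(8) = 3412/45 kN·m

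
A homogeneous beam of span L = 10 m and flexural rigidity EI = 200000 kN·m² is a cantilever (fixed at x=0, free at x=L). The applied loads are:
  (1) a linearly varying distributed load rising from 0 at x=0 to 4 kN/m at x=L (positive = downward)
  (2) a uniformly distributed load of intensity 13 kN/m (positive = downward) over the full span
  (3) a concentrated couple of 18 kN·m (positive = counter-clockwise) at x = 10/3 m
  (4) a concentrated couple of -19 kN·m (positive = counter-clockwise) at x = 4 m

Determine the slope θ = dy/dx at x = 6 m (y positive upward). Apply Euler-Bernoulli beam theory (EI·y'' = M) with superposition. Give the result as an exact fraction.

θ(6) = -783/62500 rad

Load 1 — triangular load w₀=4 kN/m (0→w₀ over full span):
  θ_1 = (w₀Lx²/4-w₀L²x/3-w₀x⁴/(24L))/EI = (4·10·6²/4-4·10²·6/3-4·6⁴/(24·10))/200000 = -577/250000 rad
Load 2 — uniform load w=13 kN/m over full span:
  θ_2 = -wx(x²-3Lx+3L²)/(6EI) = -13·6·(6²-3·10·6+3·10²)/(6·200000) = -507/50000 rad
Load 3 — applied couple M₀=18 kN·m at a=10/3 m (b=L-a=20/3):
  θ_3 = M₀a/EI  [x>a] = 18·(10/3)/200000 = 3/10000 rad
Load 4 — applied couple M₀=-19 kN·m at a=4 m (b=L-a=6):
  θ_4 = M₀a/EI  [x>a] = (-19)·4/200000 = -19/50000 rad
Superposition: θ = Σ θ_i = -783/62500 rad ≈ -0.012528 rad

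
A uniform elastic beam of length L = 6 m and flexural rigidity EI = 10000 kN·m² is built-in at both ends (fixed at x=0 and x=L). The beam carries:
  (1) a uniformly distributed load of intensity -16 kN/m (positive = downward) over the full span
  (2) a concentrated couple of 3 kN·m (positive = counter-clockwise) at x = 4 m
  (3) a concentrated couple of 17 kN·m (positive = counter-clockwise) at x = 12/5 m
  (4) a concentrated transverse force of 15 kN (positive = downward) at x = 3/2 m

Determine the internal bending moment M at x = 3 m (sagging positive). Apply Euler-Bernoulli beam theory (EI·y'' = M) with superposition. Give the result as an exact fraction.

Load 1 — uniform load w=-16 kN/m over full span:
  M_1 = wLx/2 - wL²/12 - wx²/2 = (-16)·6·3/2 - (-16)·6²/12 - (-16)·3²/2 = -24 kN·m
Load 2 — applied couple M₀=3 kN·m at a=4 m (b=L-a=2):
  M_2 = R_Ax - M_A  [x≤a] with R_A=2/3, M_A=1 = (2/3)·3 - 1 = 1 kN·m
Load 3 — applied couple M₀=17 kN·m at a=12/5 m (b=L-a=18/5):
  M_3 = R_Ax - M_A - M₀  [x>a] with R_A=102/25, M_A=51/25 = (102/25)·3 - (51/25) - 17 = -34/5 kN·m
Load 4 — point force P=15 kN at a=3/2 m (b=L-a=9/2):
  M_4 = Pa²(a+3b)(L-x)/L³ - Pa²b/L²  [x>a] = 15·(3/2)²·((3/2)+3·(9/2))·(6-3)/6³ - 15·(3/2)²·(9/2)/6² = 45/16 kN·m
Superposition: M = Σ M_i = -2159/80 kN·m ≈ -26.987500 kN·m

M(3) = -2159/80 kN·m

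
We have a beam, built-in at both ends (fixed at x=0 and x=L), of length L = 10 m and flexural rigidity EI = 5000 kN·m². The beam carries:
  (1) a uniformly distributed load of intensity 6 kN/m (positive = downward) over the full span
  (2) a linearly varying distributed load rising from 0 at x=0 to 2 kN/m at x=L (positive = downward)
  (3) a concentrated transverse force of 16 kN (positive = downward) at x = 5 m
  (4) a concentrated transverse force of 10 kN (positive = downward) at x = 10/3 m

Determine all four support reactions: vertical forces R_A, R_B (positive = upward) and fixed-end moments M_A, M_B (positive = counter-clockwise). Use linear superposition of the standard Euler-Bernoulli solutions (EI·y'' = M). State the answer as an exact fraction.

Load 1 — uniform load w=6 kN/m over full span:
  R_A = wL/2 = 6·10/2 = 30 kN
  M_A = wL²/12 = 6·10²/12 = 50 kN·m
  R_B = wL/2 = 6·10/2 = 30 kN
  M_B = -wL²/12 = -6·10²/12 = -50 kN·m
Load 2 — triangular load w₀=2 kN/m (0→w₀ over full span):
  R_A = 3w₀L/20 = 3·2·10/20 = 3 kN
  M_A = w₀L²/30 = 2·10²/30 = 20/3 kN·m
  R_B = 7w₀L/20 = 7·2·10/20 = 7 kN
  M_B = -w₀L²/20 = -2·10²/20 = -10 kN·m
Load 3 — point force P=16 kN at a=5 m (b=L-a=5):
  R_A = Pb²(3a+b)/L³ = 16·5²·(3·5+5)/10³ = 8 kN
  M_A = Pab²/L² = 16·5·5²/10² = 20 kN·m
  R_B = Pa²(a+3b)/L³ = 16·5²·(5+3·5)/10³ = 8 kN
  M_B = -Pa²b/L² = -16·5²·5/10² = -20 kN·m
Load 4 — point force P=10 kN at a=10/3 m (b=L-a=20/3):
  R_A = Pb²(3a+b)/L³ = 10·(20/3)²·(3·(10/3)+(20/3))/10³ = 200/27 kN
  M_A = Pab²/L² = 10·(10/3)·(20/3)²/10² = 400/27 kN·m
  R_B = Pa²(a+3b)/L³ = 10·(10/3)²·((10/3)+3·(20/3))/10³ = 70/27 kN
  M_B = -Pa²b/L² = -10·(10/3)²·(20/3)/10² = -200/27 kN·m
Superposition: R_A = 1307/27 kN, M_A = 2470/27 kN·m, R_B = 1285/27 kN, M_B = -2360/27 kN·m

R_A = 1307/27 kN, M_A = 2470/27 kN·m, R_B = 1285/27 kN, M_B = -2360/27 kN·m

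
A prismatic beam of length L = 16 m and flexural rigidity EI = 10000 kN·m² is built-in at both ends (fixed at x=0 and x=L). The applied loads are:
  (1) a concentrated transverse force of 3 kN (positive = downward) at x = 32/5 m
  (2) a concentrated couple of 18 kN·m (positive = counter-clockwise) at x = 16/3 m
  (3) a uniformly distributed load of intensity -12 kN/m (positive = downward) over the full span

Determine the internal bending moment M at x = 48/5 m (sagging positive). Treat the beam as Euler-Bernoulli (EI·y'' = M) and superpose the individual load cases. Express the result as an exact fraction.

M(48/5) = -71306/625 kN·m

Load 1 — point force P=3 kN at a=32/5 m (b=L-a=48/5):
  M_1 = Pa²(a+3b)(L-x)/L³ - Pa²b/L²  [x>a] = 3·(32/5)²·((32/5)+3·(48/5))·(16-(48/5))/16³ - 3·(32/5)²·(48/5)/16² = 1344/625 kN·m
Load 2 — applied couple M₀=18 kN·m at a=16/3 m (b=L-a=32/3):
  M_2 = R_Ax - M_A - M₀  [x>a] with R_A=3/2, M_A=0 = (3/2)·(48/5) - 0 - 18 = -18/5 kN·m
Load 3 — uniform load w=-12 kN/m over full span:
  M_3 = wLx/2 - wL²/12 - wx²/2 = (-12)·16·(48/5)/2 - (-12)·16²/12 - (-12)·(48/5)²/2 = -2816/25 kN·m
Superposition: M = Σ M_i = -71306/625 kN·m ≈ -114.089600 kN·m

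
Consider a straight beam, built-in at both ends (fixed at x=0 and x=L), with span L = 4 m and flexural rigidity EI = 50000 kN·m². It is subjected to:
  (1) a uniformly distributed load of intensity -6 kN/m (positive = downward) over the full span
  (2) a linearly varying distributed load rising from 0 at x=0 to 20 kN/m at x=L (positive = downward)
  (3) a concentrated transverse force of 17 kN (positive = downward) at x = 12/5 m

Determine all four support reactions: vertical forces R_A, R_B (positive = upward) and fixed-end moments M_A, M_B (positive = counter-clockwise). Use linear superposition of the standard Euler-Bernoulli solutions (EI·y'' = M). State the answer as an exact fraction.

R_A = 748/125 kN, M_A = 3448/375 kN·m, R_B = 3377/125 kN, M_B = -2224/125 kN·m

Load 1 — uniform load w=-6 kN/m over full span:
  R_A = wL/2 = (-6)·4/2 = -12 kN
  M_A = wL²/12 = (-6)·4²/12 = -8 kN·m
  R_B = wL/2 = (-6)·4/2 = -12 kN
  M_B = -wL²/12 = -(-6)·4²/12 = 8 kN·m
Load 2 — triangular load w₀=20 kN/m (0→w₀ over full span):
  R_A = 3w₀L/20 = 3·20·4/20 = 12 kN
  M_A = w₀L²/30 = 20·4²/30 = 32/3 kN·m
  R_B = 7w₀L/20 = 7·20·4/20 = 28 kN
  M_B = -w₀L²/20 = -20·4²/20 = -16 kN·m
Load 3 — point force P=17 kN at a=12/5 m (b=L-a=8/5):
  R_A = Pb²(3a+b)/L³ = 17·(8/5)²·(3·(12/5)+(8/5))/4³ = 748/125 kN
  M_A = Pab²/L² = 17·(12/5)·(8/5)²/4² = 816/125 kN·m
  R_B = Pa²(a+3b)/L³ = 17·(12/5)²·((12/5)+3·(8/5))/4³ = 1377/125 kN
  M_B = -Pa²b/L² = -17·(12/5)²·(8/5)/4² = -1224/125 kN·m
Superposition: R_A = 748/125 kN, M_A = 3448/375 kN·m, R_B = 3377/125 kN, M_B = -2224/125 kN·m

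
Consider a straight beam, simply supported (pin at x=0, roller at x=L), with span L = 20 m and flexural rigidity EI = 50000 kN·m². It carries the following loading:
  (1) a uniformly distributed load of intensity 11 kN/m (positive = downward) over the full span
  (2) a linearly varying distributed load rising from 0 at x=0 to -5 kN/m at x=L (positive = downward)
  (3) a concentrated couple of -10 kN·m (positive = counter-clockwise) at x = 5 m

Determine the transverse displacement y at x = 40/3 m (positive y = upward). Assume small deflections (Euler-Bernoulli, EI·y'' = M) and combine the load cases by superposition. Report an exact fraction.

y(40/3) = -89869/291600 m

Load 1 — uniform load w=11 kN/m over full span:
  y_1 = -wx(L³-2Lx²+x³)/(24EI) = -11·(40/3)·(20³-2·20·(40/3)²+(40/3)³)/(24·50000) = -484/1215 m
Load 2 — triangular load w₀=-5 kN/m (0→w₀ over full span):
  y_2 = -w₀x(7L⁴-10L²x²+3x⁴)/(360LEI) = -(-5)·(40/3)·(7·20⁴-10·20²·(40/3)²+3·(40/3)⁴)/(360·20·50000) = 68/729 m
Load 3 — applied couple M₀=-10 kN·m at a=5 m (b=L-a=15):
  y_3 = (M₀x³/(6L)-M₀(x-a)²/2+C₁x)/EI  [x>a] with C₁=M₀(3b²-L²)/(6L)=-275/12 = ((-10)·(40/3)³/(6·20)-(-10)·((40/3)-5)²/2+(-275/12)·(40/3))/50000 = -101/32400 m
Superposition: y = Σ y_i = -89869/291600 m ≈ -0.308193 m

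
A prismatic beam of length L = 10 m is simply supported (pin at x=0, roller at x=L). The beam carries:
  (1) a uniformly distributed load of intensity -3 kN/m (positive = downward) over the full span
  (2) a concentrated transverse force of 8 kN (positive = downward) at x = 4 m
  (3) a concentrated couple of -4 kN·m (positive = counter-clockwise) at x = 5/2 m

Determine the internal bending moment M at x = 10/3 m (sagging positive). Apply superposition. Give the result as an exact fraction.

Load 1 — uniform load w=-3 kN/m over full span:
  M_1 = wx(L-x)/2 = (-3)·(10/3)·(10-(10/3))/2 = -100/3 kN·m
Load 2 — point force P=8 kN at a=4 m (b=L-a=6):
  M_2 = Pbx/L  [x≤a] = 8·6·(10/3)/10 = 16 kN·m
Load 3 — applied couple M₀=-4 kN·m at a=5/2 m (b=L-a=15/2):
  M_3 = M₀x/L - M₀  [x>a] = (-4)·(10/3)/10 - (-4) = 8/3 kN·m
Superposition: M = Σ M_i = -44/3 kN·m ≈ -14.666667 kN·m

M(10/3) = -44/3 kN·m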